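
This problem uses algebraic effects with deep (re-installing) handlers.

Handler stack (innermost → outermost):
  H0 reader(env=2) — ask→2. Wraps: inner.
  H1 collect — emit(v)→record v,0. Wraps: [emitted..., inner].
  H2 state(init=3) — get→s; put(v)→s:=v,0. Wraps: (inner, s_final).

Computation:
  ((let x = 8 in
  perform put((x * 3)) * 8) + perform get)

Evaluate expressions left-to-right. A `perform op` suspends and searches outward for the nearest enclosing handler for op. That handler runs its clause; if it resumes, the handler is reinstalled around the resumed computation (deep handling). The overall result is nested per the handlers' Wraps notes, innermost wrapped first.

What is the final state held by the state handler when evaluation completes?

Step-by-step:
put(24) @ H2 ⇒ s:=24
get @ H2 ⇒ 24
H0 returns 24
H1 returns [24]
H2 returns ([24], 24)
= ([24], 24)

Answer: 24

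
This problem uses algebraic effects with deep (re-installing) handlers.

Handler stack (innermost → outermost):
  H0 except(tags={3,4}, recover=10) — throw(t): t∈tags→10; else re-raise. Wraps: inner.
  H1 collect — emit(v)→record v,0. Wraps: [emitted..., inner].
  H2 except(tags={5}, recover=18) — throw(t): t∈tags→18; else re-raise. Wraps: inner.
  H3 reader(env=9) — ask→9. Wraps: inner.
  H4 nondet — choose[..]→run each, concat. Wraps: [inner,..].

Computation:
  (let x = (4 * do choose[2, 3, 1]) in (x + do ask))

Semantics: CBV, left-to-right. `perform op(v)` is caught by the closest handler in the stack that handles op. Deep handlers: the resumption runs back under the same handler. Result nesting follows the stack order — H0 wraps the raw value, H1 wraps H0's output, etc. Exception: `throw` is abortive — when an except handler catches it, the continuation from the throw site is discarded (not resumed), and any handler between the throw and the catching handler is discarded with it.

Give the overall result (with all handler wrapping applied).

Step-by-step:
choose[2, 3, 1] @ H4
  branch[0] choose=2:
    ask @ H3 ⇒ 9
    H0 returns 17
    H1 returns [17]
    H2 returns [17]
    H3 returns [17]
    H4 returns [[17]]
  branch[1] choose=3:
    ask @ H3 ⇒ 9
    H0 returns 21
    H1 returns [21]
    H2 returns [21]
    H3 returns [21]
    H4 returns [[21]]
  branch[2] choose=1:
    ask @ H3 ⇒ 9
    H0 returns 13
    H1 returns [13]
    H2 returns [13]
    H3 returns [13]
    H4 returns [[13]]
= [[17], [21], [13]]

Answer: [[17], [21], [13]]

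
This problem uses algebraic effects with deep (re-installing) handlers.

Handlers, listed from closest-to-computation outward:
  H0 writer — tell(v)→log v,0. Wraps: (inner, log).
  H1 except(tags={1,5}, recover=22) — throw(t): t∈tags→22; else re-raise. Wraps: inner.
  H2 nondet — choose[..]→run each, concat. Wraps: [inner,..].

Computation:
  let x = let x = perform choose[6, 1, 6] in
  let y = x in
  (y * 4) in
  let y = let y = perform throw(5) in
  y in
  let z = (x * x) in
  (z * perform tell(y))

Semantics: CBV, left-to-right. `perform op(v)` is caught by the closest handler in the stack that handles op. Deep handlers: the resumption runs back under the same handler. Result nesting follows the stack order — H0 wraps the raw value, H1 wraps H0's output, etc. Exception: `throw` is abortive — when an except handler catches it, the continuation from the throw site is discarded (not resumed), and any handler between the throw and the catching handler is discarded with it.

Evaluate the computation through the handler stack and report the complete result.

Working:
choose[6, 1, 6] @ H2
  branch[0] choose=6:
    throw(5) @ H1 caught ⇒ 22
    H2 returns [22]
  branch[1] choose=1:
    throw(5) @ H1 caught ⇒ 22
    H2 returns [22]
  branch[2] choose=6:
    throw(5) @ H1 caught ⇒ 22
    H2 returns [22]
= [22, 22, 22]

Answer: [22, 22, 22]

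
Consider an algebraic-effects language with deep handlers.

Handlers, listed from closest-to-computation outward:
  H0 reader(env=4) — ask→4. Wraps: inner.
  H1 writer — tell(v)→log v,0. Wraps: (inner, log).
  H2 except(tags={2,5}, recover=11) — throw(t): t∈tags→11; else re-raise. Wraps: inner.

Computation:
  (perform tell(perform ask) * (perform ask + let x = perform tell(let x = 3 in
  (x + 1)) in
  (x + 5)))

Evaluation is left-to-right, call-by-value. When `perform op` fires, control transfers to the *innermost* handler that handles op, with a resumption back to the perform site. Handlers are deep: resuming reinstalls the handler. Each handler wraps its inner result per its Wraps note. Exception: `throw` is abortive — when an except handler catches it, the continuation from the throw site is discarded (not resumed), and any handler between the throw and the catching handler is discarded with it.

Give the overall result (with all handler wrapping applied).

Evaluation trace:
ask @ H0 ⇒ 4
tell(4) @ H1 ⇒ log+=4
ask @ H0 ⇒ 4
tell(4) @ H1 ⇒ log+=4
H0 returns 0
H1 returns (0, (4, 4))
H2 returns (0, (4, 4))
= (0, (4, 4))

Answer: (0, (4, 4))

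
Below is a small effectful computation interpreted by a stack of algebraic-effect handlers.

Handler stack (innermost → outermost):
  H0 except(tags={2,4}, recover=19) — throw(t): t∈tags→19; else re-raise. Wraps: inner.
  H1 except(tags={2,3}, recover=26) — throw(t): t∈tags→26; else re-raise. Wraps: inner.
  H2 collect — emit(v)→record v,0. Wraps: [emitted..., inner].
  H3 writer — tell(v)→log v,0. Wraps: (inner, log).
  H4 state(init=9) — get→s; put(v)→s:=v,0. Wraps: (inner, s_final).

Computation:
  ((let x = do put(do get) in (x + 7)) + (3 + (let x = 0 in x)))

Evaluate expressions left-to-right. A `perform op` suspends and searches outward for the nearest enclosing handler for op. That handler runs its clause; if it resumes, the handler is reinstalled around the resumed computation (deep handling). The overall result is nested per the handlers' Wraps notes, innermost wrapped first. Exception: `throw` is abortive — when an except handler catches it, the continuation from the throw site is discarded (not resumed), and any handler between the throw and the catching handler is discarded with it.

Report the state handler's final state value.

Answer: 9

Evaluation trace:
get @ H4 ⇒ 9
put(9) @ H4 ⇒ s:=9
H0 returns 10
H1 returns 10
H2 returns [10]
H3 returns ([10], ())
H4 returns (([10], ()), 9)
= (([10], ()), 9)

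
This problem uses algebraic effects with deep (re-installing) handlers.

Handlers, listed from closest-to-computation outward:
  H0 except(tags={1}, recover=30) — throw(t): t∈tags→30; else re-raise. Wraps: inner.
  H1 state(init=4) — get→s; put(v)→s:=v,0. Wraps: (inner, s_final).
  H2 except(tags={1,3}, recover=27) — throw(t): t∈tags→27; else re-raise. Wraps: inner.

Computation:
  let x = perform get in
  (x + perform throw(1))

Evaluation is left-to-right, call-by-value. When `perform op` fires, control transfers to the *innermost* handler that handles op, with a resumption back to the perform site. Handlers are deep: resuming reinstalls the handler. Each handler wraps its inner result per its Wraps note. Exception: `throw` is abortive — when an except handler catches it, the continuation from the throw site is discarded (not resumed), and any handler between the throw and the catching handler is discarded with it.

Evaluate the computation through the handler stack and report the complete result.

Step-by-step:
get @ H1 ⇒ 4
throw(1) @ H0 caught ⇒ 30
H1 returns (30, 4)
H2 returns (30, 4)
= (30, 4)

Answer: (30, 4)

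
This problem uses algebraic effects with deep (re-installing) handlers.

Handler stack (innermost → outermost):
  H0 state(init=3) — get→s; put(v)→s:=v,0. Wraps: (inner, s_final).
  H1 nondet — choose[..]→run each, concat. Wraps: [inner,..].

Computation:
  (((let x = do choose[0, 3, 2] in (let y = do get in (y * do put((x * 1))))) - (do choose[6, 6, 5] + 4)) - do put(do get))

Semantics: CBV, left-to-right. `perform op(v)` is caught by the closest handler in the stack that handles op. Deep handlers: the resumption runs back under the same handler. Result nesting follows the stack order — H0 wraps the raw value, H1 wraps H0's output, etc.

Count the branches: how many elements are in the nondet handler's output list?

Answer: 9

Step-by-step:
choose[0, 3, 2] @ H1
  branch[0] choose=0:
    get @ H0 ⇒ 3
    put(0) @ H0 ⇒ s:=0
    choose[6, 6, 5] @ H1
      branch[0] choose=6:
        get @ H0 ⇒ 0
        put(0) @ H0 ⇒ s:=0
        H0 returns (-10, 0)
        H1 returns [(-10, 0)]
      branch[1] choose=6:
        get @ H0 ⇒ 0
        put(0) @ H0 ⇒ s:=0
        H0 returns (-10, 0)
        H1 returns [(-10, 0)]
      branch[2] choose=5:
        get @ H0 ⇒ 0
        put(0) @ H0 ⇒ s:=0
        H0 returns (-9, 0)
        H1 returns [(-9, 0)]
  branch[1] choose=3:
    get @ H0 ⇒ 3
    put(3) @ H0 ⇒ s:=3
    choose[6, 6, 5] @ H1
      branch[0] choose=6:
        get @ H0 ⇒ 3
        put(3) @ H0 ⇒ s:=3
        H0 returns (-10, 3)
        H1 returns [(-10, 3)]
      branch[1] choose=6:
        get @ H0 ⇒ 3
        put(3) @ H0 ⇒ s:=3
        H0 returns (-10, 3)
        H1 returns [(-10, 3)]
      branch[2] choose=5:
        get @ H0 ⇒ 3
        put(3) @ H0 ⇒ s:=3
        H0 returns (-9, 3)
        H1 returns [(-9, 3)]
  branch[2] choose=2:
    get @ H0 ⇒ 3
    put(2) @ H0 ⇒ s:=2
    choose[6, 6, 5] @ H1
      branch[0] choose=6:
        get @ H0 ⇒ 2
        put(2) @ H0 ⇒ s:=2
        H0 returns (-10, 2)
        H1 returns [(-10, 2)]
      branch[1] choose=6:
        get @ H0 ⇒ 2
        put(2) @ H0 ⇒ s:=2
        H0 returns (-10, 2)
        H1 returns [(-10, 2)]
      branch[2] choose=5:
        get @ H0 ⇒ 2
        put(2) @ H0 ⇒ s:=2
        H0 returns (-9, 2)
        H1 returns [(-9, 2)]
= [(-10, 0), (-10, 0), (-9, 0), (-10, 3), (-10, 3), (-9, 3), (-10, 2), (-10, 2), (-9, 2)]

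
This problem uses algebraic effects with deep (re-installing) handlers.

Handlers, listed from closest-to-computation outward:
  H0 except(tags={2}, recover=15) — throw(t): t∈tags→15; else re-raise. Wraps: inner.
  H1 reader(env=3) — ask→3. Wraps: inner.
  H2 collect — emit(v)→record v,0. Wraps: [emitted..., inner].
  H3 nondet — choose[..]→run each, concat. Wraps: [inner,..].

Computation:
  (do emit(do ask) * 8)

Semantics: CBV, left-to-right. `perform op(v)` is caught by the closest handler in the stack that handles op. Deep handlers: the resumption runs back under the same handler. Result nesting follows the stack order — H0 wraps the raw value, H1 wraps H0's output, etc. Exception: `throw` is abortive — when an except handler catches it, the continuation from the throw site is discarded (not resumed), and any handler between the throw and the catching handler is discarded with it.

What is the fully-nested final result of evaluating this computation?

Step-by-step:
ask @ H1 ⇒ 3
emit(3) @ H2 ⇒ out+=3
H0 returns 0
H1 returns 0
H2 returns [3, 0]
H3 returns [[3, 0]]
= [[3, 0]]

Answer: [[3, 0]]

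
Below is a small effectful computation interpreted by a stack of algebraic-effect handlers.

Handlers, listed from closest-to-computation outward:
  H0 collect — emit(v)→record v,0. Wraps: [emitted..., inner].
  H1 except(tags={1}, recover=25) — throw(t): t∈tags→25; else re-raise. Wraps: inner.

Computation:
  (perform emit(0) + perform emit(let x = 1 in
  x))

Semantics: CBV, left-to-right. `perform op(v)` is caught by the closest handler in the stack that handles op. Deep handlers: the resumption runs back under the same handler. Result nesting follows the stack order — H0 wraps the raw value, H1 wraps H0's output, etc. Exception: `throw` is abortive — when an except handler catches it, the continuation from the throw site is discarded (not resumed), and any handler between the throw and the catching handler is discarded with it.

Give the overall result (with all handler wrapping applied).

Working:
emit(0) @ H0 ⇒ out+=0
emit(1) @ H0 ⇒ out+=1
H0 returns [0, 1, 0]
H1 returns [0, 1, 0]
= [0, 1, 0]

Answer: [0, 1, 0]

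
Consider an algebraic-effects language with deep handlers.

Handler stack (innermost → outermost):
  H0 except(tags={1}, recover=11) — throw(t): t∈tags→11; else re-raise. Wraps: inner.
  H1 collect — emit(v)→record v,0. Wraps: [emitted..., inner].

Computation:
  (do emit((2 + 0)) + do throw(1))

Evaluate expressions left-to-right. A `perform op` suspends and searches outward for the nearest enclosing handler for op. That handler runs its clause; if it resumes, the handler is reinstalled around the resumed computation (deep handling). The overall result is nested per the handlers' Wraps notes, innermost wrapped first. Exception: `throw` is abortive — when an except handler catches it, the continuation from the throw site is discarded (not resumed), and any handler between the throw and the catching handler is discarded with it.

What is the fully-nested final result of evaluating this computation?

Answer: [2, 11]

Evaluation trace:
emit(2) @ H1 ⇒ out+=2
throw(1) @ H0 caught ⇒ 11
H1 returns [2, 11]
= [2, 11]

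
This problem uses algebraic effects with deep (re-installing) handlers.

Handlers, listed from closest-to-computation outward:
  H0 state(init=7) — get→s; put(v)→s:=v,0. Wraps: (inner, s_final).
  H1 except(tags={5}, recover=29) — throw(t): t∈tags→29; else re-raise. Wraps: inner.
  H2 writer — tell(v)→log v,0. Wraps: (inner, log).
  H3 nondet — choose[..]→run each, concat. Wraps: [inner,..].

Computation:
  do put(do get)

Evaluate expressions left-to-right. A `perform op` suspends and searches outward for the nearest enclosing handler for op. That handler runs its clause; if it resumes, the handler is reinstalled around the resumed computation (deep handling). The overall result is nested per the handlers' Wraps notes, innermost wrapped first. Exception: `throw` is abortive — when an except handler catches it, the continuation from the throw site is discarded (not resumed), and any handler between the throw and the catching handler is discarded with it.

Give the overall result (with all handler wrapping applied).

Answer: [((0, 7), ())]

Working:
get @ H0 ⇒ 7
put(7) @ H0 ⇒ s:=7
H0 returns (0, 7)
H1 returns (0, 7)
H2 returns ((0, 7), ())
H3 returns [((0, 7), ())]
= [((0, 7), ())]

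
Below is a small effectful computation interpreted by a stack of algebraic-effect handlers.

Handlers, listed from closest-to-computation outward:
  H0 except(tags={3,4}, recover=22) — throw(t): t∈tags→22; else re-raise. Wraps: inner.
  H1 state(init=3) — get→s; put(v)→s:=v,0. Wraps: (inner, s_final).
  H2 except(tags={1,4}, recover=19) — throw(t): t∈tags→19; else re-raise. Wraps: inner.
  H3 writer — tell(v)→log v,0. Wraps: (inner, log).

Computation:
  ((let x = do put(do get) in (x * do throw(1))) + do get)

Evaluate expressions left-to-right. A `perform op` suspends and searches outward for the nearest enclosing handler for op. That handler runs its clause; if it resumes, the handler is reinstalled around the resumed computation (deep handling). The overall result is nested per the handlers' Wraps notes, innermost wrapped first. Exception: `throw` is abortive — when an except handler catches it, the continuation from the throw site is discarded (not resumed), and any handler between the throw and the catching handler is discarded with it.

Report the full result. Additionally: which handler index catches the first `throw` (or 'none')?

Step-by-step:
get @ H1 ⇒ 3
put(3) @ H1 ⇒ s:=3
throw(1) @ H0 re-raised
throw(1) @ H2 caught ⇒ 19
H3 returns (19, ())
= (19, ())

Answer: (19, ()) ; first throw caught by: H2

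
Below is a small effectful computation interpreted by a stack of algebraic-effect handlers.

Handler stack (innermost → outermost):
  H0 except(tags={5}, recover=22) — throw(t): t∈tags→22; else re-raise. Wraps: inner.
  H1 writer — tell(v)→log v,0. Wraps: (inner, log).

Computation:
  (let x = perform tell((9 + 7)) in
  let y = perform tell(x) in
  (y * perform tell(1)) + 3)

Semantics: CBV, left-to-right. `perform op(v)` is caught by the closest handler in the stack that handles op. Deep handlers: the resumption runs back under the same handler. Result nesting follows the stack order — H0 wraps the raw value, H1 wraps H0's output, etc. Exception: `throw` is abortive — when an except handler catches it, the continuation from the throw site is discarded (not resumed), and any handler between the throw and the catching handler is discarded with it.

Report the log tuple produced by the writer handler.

Answer: (16, 0, 1)

Evaluation trace:
tell(16) @ H1 ⇒ log+=16
tell(0) @ H1 ⇒ log+=0
tell(1) @ H1 ⇒ log+=1
H0 returns 3
H1 returns (3, (16, 0, 1))
= (3, (16, 0, 1))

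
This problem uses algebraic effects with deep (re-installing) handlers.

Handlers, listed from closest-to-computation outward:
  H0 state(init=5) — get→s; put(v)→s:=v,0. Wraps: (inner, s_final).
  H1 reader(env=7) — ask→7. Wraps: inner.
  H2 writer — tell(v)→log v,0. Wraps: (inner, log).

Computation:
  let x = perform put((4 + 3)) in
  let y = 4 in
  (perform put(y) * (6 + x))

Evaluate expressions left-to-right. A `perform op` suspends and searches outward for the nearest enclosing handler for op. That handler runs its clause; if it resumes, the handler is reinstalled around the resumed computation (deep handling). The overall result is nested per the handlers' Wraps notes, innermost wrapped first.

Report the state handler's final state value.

Answer: 4

Working:
put(7) @ H0 ⇒ s:=7
put(4) @ H0 ⇒ s:=4
H0 returns (0, 4)
H1 returns (0, 4)
H2 returns ((0, 4), ())
= ((0, 4), ())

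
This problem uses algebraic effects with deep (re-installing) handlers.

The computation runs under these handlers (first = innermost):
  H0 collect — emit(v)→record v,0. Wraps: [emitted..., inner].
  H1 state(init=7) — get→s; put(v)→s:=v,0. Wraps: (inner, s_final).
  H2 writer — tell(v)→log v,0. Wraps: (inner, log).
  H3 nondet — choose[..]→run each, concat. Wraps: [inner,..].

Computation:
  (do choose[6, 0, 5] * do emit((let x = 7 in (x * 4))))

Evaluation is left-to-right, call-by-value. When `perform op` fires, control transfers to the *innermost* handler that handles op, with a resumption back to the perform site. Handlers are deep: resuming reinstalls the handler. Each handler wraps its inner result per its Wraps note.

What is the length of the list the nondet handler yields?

Working:
choose[6, 0, 5] @ H3
  branch[0] choose=6:
    emit(28) @ H0 ⇒ out+=28
    H0 returns [28, 0]
    H1 returns ([28, 0], 7)
    H2 returns (([28, 0], 7), ())
    H3 returns [(([28, 0], 7), ())]
  branch[1] choose=0:
    emit(28) @ H0 ⇒ out+=28
    H0 returns [28, 0]
    H1 returns ([28, 0], 7)
    H2 returns (([28, 0], 7), ())
    H3 returns [(([28, 0], 7), ())]
  branch[2] choose=5:
    emit(28) @ H0 ⇒ out+=28
    H0 returns [28, 0]
    H1 returns ([28, 0], 7)
    H2 returns (([28, 0], 7), ())
    H3 returns [(([28, 0], 7), ())]
= [(([28, 0], 7), ()), (([28, 0], 7), ()), (([28, 0], 7), ())]

Answer: 3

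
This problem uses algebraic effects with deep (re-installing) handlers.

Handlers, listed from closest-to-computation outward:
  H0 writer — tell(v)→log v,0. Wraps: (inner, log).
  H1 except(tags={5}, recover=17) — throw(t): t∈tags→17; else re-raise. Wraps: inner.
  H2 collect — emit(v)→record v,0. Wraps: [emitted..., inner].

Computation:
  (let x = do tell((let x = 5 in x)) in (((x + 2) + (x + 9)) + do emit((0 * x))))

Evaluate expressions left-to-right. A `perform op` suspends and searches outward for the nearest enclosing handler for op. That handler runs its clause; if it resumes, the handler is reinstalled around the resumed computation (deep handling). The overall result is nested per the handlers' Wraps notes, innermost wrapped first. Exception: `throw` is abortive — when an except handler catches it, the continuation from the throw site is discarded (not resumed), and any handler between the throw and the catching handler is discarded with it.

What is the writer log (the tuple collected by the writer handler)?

Step-by-step:
tell(5) @ H0 ⇒ log+=5
emit(0) @ H2 ⇒ out+=0
H0 returns (11, (5))
H1 returns (11, (5))
H2 returns [0, (11, (5))]
= [0, (11, (5))]

Answer: (5)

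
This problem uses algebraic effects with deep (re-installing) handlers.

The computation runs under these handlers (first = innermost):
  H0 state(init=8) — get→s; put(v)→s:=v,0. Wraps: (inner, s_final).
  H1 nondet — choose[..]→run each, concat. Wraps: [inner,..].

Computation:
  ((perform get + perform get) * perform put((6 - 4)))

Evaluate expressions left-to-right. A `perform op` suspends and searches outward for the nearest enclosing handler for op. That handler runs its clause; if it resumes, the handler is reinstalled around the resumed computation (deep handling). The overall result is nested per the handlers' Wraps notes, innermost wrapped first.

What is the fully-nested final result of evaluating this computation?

Working:
get @ H0 ⇒ 8
get @ H0 ⇒ 8
put(2) @ H0 ⇒ s:=2
H0 returns (0, 2)
H1 returns [(0, 2)]
= [(0, 2)]

Answer: [(0, 2)]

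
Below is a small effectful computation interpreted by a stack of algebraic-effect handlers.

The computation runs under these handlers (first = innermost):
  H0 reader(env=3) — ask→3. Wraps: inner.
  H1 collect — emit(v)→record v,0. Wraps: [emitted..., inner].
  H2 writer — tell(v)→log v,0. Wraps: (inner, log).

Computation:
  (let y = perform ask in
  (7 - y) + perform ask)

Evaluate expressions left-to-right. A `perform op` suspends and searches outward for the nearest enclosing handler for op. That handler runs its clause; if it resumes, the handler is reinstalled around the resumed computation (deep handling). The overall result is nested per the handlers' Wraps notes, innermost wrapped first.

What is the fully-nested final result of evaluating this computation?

Answer: ([7], ())

Evaluation trace:
ask @ H0 ⇒ 3
ask @ H0 ⇒ 3
H0 returns 7
H1 returns [7]
H2 returns ([7], ())
= ([7], ())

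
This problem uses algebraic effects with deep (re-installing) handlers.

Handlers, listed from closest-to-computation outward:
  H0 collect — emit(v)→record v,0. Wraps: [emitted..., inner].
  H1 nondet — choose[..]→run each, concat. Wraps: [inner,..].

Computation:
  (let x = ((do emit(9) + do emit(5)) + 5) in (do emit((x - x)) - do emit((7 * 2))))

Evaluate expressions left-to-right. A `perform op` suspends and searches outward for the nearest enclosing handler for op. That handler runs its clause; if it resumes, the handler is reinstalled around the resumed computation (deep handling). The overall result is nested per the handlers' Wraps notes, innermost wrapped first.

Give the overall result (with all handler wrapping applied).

Answer: [[9, 5, 0, 14, 0]]

Evaluation trace:
emit(9) @ H0 ⇒ out+=9
emit(5) @ H0 ⇒ out+=5
emit(0) @ H0 ⇒ out+=0
emit(14) @ H0 ⇒ out+=14
H0 returns [9, 5, 0, 14, 0]
H1 returns [[9, 5, 0, 14, 0]]
= [[9, 5, 0, 14, 0]]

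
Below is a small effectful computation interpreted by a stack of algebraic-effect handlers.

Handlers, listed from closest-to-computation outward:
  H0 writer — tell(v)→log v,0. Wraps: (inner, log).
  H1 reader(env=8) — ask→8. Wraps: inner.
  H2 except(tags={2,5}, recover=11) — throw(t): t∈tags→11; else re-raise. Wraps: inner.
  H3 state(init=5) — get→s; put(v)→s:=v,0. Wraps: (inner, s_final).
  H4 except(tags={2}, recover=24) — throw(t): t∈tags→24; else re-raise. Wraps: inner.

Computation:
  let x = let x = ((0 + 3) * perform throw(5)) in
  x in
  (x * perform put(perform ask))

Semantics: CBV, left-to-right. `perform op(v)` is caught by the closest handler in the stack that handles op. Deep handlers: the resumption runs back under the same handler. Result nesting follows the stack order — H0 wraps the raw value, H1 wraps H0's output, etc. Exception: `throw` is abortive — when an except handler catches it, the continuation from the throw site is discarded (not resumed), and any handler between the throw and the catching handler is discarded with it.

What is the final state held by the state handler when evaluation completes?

Answer: 5

Working:
throw(5) @ H2 caught ⇒ 11
H3 returns (11, 5)
H4 returns (11, 5)
= (11, 5)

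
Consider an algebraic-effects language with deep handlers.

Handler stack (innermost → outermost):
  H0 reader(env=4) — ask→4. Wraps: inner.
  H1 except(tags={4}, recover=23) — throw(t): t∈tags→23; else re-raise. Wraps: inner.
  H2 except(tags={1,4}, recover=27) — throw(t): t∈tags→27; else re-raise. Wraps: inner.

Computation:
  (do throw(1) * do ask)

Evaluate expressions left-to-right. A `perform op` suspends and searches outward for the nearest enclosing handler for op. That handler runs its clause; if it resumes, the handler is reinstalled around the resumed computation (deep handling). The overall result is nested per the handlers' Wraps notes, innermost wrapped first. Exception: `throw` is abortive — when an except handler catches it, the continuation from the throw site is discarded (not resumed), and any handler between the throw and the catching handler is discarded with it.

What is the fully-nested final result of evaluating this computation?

Answer: 27

Step-by-step:
throw(1) @ H1 re-raised
throw(1) @ H2 caught ⇒ 27
= 27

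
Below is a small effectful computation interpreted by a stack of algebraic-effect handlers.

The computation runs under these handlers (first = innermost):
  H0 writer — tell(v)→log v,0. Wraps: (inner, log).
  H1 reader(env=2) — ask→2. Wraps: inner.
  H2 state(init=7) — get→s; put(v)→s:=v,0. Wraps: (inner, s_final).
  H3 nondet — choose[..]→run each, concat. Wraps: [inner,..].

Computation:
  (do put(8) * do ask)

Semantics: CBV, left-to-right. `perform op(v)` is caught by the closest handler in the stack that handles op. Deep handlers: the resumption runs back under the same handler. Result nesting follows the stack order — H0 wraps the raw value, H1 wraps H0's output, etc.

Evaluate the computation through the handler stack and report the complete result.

Evaluation trace:
put(8) @ H2 ⇒ s:=8
ask @ H1 ⇒ 2
H0 returns (0, ())
H1 returns (0, ())
H2 returns ((0, ()), 8)
H3 returns [((0, ()), 8)]
= [((0, ()), 8)]

Answer: [((0, ()), 8)]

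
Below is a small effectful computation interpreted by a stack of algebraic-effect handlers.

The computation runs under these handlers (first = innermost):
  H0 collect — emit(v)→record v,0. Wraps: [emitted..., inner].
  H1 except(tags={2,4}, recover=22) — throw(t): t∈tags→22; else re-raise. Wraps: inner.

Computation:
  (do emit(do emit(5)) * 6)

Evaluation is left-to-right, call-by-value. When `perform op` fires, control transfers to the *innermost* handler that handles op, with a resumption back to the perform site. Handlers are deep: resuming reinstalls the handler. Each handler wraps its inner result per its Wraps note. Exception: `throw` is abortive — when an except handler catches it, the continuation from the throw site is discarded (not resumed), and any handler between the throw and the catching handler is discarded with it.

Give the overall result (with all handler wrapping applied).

Answer: [5, 0, 0]

Working:
emit(5) @ H0 ⇒ out+=5
emit(0) @ H0 ⇒ out+=0
H0 returns [5, 0, 0]
H1 returns [5, 0, 0]
= [5, 0, 0]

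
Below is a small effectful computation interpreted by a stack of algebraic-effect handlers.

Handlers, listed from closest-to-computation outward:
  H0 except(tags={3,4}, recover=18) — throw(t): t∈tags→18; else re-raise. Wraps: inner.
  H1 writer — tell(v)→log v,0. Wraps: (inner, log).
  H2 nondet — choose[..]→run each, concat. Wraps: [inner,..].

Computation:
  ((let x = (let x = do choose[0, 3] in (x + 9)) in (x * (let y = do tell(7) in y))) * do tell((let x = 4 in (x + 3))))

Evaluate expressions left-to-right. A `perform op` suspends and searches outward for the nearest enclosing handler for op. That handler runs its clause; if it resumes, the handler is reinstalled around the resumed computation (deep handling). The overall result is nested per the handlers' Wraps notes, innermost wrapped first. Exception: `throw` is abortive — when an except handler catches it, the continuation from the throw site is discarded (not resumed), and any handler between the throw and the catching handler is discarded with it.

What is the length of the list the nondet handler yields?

Answer: 2

Working:
choose[0, 3] @ H2
  branch[0] choose=0:
    tell(7) @ H1 ⇒ log+=7
    tell(7) @ H1 ⇒ log+=7
    H0 returns 0
    H1 returns (0, (7, 7))
    H2 returns [(0, (7, 7))]
  branch[1] choose=3:
    tell(7) @ H1 ⇒ log+=7
    tell(7) @ H1 ⇒ log+=7
    H0 returns 0
    H1 returns (0, (7, 7))
    H2 returns [(0, (7, 7))]
= [(0, (7, 7)), (0, (7, 7))]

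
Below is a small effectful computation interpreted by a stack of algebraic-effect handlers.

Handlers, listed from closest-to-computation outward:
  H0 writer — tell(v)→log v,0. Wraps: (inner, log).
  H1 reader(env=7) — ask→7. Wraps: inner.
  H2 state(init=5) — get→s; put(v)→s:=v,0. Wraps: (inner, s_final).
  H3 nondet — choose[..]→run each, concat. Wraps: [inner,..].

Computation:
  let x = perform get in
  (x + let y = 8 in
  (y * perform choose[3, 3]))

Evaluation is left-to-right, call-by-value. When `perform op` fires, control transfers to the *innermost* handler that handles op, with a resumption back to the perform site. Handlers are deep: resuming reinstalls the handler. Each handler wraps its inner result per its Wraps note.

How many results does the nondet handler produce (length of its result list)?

Working:
get @ H2 ⇒ 5
choose[3, 3] @ H3
  branch[0] choose=3:
    H0 returns (29, ())
    H1 returns (29, ())
    H2 returns ((29, ()), 5)
    H3 returns [((29, ()), 5)]
  branch[1] choose=3:
    H0 returns (29, ())
    H1 returns (29, ())
    H2 returns ((29, ()), 5)
    H3 returns [((29, ()), 5)]
= [((29, ()), 5), ((29, ()), 5)]

Answer: 2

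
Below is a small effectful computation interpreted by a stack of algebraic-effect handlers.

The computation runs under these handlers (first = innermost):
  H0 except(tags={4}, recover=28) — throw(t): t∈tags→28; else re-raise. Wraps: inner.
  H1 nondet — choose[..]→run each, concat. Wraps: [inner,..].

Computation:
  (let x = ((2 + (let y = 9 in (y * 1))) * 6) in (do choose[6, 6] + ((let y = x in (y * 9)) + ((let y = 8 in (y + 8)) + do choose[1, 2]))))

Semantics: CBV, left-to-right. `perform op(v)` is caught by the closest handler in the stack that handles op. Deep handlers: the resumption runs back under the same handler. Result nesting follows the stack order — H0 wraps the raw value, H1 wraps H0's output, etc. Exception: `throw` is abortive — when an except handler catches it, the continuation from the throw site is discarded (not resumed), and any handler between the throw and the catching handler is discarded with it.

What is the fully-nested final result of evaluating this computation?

Answer: [617, 618, 617, 618]

Working:
choose[6, 6] @ H1
  branch[0] choose=6:
    choose[1, 2] @ H1
      branch[0] choose=1:
        H0 returns 617
        H1 returns [617]
      branch[1] choose=2:
        H0 returns 618
        H1 returns [618]
  branch[1] choose=6:
    choose[1, 2] @ H1
      branch[0] choose=1:
        H0 returns 617
        H1 returns [617]
      branch[1] choose=2:
        H0 returns 618
        H1 returns [618]
= [617, 618, 617, 618]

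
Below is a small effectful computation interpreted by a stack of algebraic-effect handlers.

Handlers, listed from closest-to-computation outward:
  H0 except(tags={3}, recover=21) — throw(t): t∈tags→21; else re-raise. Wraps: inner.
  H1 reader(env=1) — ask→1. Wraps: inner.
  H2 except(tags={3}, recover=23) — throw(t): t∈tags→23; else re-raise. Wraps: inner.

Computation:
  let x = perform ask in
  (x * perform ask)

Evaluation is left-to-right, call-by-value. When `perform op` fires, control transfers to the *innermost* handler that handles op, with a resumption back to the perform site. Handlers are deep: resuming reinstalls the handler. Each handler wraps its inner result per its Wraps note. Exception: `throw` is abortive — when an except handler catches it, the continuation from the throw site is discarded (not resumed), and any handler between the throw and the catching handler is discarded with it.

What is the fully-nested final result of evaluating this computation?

Answer: 1

Evaluation trace:
ask @ H1 ⇒ 1
ask @ H1 ⇒ 1
H0 returns 1
H1 returns 1
H2 returns 1
= 1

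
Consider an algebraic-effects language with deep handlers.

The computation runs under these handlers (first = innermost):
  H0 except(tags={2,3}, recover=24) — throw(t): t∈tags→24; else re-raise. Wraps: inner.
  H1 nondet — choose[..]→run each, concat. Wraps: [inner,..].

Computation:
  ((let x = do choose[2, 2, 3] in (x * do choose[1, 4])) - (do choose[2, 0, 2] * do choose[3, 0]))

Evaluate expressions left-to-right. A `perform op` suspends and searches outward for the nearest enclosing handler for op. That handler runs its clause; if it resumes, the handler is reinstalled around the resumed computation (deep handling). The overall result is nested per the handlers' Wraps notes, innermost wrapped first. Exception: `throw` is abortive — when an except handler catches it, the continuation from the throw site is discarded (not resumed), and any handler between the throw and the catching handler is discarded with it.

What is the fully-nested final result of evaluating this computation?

Answer: [-4, 2, 2, 2, -4, 2, 2, 8, 8, 8, 2, 8, -4, 2, 2, 2, -4, 2, 2, 8, 8, 8, 2, 8, -3, 3, 3, 3, -3, 3, 6, 12, 12, 12, 6, 12]

Step-by-step:
choose[2, 2, 3] @ H1
  branch[0] choose=2:
    choose[1, 4] @ H1
      branch[0] choose=1:
        choose[2, 0, 2] @ H1
          branch[0] choose=2:
            choose[3, 0] @ H1
              branch[0] choose=3:
                H0 returns -4
                H1 returns [-4]
              branch[1] choose=0:
                H0 returns 2
                H1 returns [2]
          branch[1] choose=0:
            choose[3, 0] @ H1
              branch[0] choose=3:
                H0 returns 2
                H1 returns [2]
              branch[1] choose=0:
                H0 returns 2
                H1 returns [2]
          branch[2] choose=2:
            choose[3, 0] @ H1
              branch[0] choose=3:
                H0 returns -4
                H1 returns [-4]
              branch[1] choose=0:
                H0 returns 2
                H1 returns [2]
      branch[1] choose=4:
        choose[2, 0, 2] @ H1
          branch[0] choose=2:
            choose[3, 0] @ H1
              branch[0] choose=3:
                H0 returns 2
                H1 returns [2]
              branch[1] choose=0:
                H0 returns 8
                H1 returns [8]
          branch[1] choose=0:
            choose[3, 0] @ H1
              branch[0] choose=3:
                H0 returns 8
                H1 returns [8]
              branch[1] choose=0:
                H0 returns 8
                H1 returns [8]
          branch[2] choose=2:
            choose[3, 0] @ H1
              branch[0] choose=3:
                H0 returns 2
                H1 returns [2]
              branch[1] choose=0:
                H0 returns 8
                H1 returns [8]
  branch[1] choose=2:
    choose[1, 4] @ H1
      branch[0] choose=1:
        choose[2, 0, 2] @ H1
          branch[0] choose=2:
            choose[3, 0] @ H1
              branch[0] choose=3:
                H0 returns -4
                H1 returns [-4]
              branch[1] choose=0:
                H0 returns 2
                H1 returns [2]
          branch[1] choose=0:
            choose[3, 0] @ H1
              branch[0] choose=3:
                H0 returns 2
                H1 returns [2]
              branch[1] choose=0:
                H0 returns 2
                H1 returns [2]
          branch[2] choose=2:
            choose[3, 0] @ H1
              branch[0] choose=3:
                H0 returns -4
                H1 returns [-4]
              branch[1] choose=0:
                H0 returns 2
                H1 returns [2]
      branch[1] choose=4:
        choose[2, 0, 2] @ H1
          branch[0] choose=2:
            choose[3, 0] @ H1
              branch[0] choose=3:
                H0 returns 2
                H1 returns [2]
              branch[1] choose=0:
                H0 returns 8
                H1 returns [8]
          branch[1] choose=0:
            choose[3, 0] @ H1
              branch[0] choose=3:
                H0 returns 8
                H1 returns [8]
              branch[1] choose=0:
                H0 returns 8
                H1 returns [8]
          branch[2] choose=2:
            choose[3, 0] @ H1
              branch[0] choose=3:
                H0 returns 2
                H1 returns [2]
              branch[1] choose=0:
                H0 returns 8
                H1 returns [8]
  branch[2] choose=3:
    choose[1, 4] @ H1
      branch[0] choose=1:
        choose[2, 0, 2] @ H1
          branch[0] choose=2:
            choose[3, 0] @ H1
              branch[0] choose=3:
                H0 returns -3
                H1 returns [-3]
              branch[1] choose=0:
                H0 returns 3
                H1 returns [3]
          branch[1] choose=0:
            choose[3, 0] @ H1
              branch[0] choose=3:
                H0 returns 3
                H1 returns [3]
              branch[1] choose=0:
                H0 returns 3
                H1 returns [3]
          branch[2] choose=2:
            choose[3, 0] @ H1
              branch[0] choose=3:
                H0 returns -3
                H1 returns [-3]
              branch[1] choose=0:
                H0 returns 3
                H1 returns [3]
      branch[1] choose=4:
        choose[2, 0, 2] @ H1
          branch[0] choose=2:
            choose[3, 0] @ H1
              branch[0] choose=3:
                H0 returns 6
                H1 returns [6]
              branch[1] choose=0:
                H0 returns 12
                H1 returns [12]
          branch[1] choose=0:
            choose[3, 0] @ H1
              branch[0] choose=3:
                H0 returns 12
                H1 returns [12]
              branch[1] choose=0:
                H0 returns 12
                H1 returns [12]
          branch[2] choose=2:
            choose[3, 0] @ H1
              branch[0] choose=3:
                H0 returns 6
                H1 returns [6]
              branch[1] choose=0:
                H0 returns 12
                H1 returns [12]
= [-4, 2, 2, 2, -4, 2, 2, 8, 8, 8, 2, 8, -4, 2, 2, 2, -4, 2, 2, 8, 8, 8, 2, 8, -3, 3, 3, 3, -3, 3, 6, 12, 12, 12, 6, 12]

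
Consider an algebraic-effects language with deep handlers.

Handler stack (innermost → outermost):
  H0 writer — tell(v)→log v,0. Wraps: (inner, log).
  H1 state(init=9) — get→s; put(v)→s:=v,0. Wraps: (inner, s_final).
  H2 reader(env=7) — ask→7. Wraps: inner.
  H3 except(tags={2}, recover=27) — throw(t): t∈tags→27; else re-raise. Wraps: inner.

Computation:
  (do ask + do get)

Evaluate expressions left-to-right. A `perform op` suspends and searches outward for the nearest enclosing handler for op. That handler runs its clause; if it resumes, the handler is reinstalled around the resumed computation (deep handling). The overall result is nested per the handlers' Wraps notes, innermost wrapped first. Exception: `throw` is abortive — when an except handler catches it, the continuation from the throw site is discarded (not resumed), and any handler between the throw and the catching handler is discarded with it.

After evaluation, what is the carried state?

Answer: 9

Step-by-step:
ask @ H2 ⇒ 7
get @ H1 ⇒ 9
H0 returns (16, ())
H1 returns ((16, ()), 9)
H2 returns ((16, ()), 9)
H3 returns ((16, ()), 9)
= ((16, ()), 9)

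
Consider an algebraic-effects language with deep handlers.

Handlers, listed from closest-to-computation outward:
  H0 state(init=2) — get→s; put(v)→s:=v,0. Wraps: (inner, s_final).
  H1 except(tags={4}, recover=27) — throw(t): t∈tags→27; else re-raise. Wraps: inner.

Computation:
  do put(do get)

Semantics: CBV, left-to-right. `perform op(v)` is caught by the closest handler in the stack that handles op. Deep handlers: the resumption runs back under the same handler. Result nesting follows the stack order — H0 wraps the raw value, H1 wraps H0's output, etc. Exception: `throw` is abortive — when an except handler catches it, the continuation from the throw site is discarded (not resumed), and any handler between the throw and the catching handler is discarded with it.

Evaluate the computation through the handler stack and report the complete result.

Working:
get @ H0 ⇒ 2
put(2) @ H0 ⇒ s:=2
H0 returns (0, 2)
H1 returns (0, 2)
= (0, 2)

Answer: (0, 2)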